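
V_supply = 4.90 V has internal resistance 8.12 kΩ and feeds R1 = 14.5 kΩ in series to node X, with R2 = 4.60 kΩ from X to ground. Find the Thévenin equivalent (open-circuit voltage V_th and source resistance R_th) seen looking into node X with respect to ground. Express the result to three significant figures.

V_th ≈ 0.828 V, R_th ≈ 3.82 kΩ

R1' = 8.12 + 14.5 = 22.62 kΩ (source resistance + R1).
V_th is the unloaded tap voltage: V_supply · R2/(R1'+R2) = 4.90 × 0.1690 = 0.8281 V.
Looking into X with the source shorted: R_th = R1'·R2/(R1'+R2) = 22.62 × 4.60/27.22 = 3.823 kΩ.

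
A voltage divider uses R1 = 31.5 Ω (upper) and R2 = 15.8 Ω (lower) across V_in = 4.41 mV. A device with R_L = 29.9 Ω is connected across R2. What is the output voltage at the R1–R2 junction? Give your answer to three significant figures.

V_out ≈ 1.09 mV

The load sits in parallel with R2, giving an effective lower resistance R2' = R2·R_L/(R2+R_L) = 10.34 Ω.
Now apply the divider: V_out = 4.41 × 0.2471 = 1.090 mV.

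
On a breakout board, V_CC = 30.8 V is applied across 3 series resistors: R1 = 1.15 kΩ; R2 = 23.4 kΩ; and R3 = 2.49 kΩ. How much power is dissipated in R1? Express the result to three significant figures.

ΣR = 27.04 kΩ → I = 30.8/27.04 = 1.139 mA.
V(R1) = I·R = 1.310 V; P = V·I = 1.310 × 1.139 = 1.492 mW.

P ≈ 1.49 mW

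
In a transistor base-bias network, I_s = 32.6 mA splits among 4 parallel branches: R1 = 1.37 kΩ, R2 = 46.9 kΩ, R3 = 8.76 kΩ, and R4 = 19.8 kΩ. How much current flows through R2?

ΣG = 1/1.37 + 1/46.9 + 1/8.76 + 1/19.8 = 0.9159.
Current divider: I(R2) = I_s · G_k/ΣG = 32.6 × (0.02132/0.9159) = 32.6 × 0.02328 = 0.7589 mA.

I ≈ 0.759 mA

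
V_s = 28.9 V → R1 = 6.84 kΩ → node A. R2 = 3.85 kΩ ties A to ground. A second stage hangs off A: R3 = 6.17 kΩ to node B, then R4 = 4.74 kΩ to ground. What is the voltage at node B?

V_B ≈ 3.69 V

The second stage (R3 + R4 = 10.91 kΩ) loads node A in parallel with R2.
R2 ‖ (R3+R4) = 2.846 kΩ.
V_A = 28.9 × 2.846/(6.84 + 2.846) = 8.491 V.
Stage 2 is unloaded, so V_B = V_A · R4/(R3+R4) = 8.491 × 4.74/10.91 = 3.689 V.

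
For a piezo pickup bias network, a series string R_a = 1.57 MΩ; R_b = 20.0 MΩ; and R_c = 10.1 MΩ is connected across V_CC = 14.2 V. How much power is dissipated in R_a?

ΣR = 31.67 MΩ → I = 14.2/31.67 = 0.4484 µA.
P(R_a) = I²·R_a = (0.4484)² × 1.57 = 0.3156 µW.

P ≈ 0.316 µW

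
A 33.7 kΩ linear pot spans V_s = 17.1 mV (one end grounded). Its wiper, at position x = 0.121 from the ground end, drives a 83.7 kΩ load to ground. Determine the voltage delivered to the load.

The pot divides into 29.62 kΩ above the wiper and 4.078 kΩ below.
Lower segment in parallel with the load: 4.078 ‖ 83.7 = 3.888 kΩ.
Loaded-divider output: V_out = 17.1 × 0.1160 = 1.984 mV.
(Unloaded: V_out = x·V_s = 2.07 mV.)

V_out ≈ 1.98 mV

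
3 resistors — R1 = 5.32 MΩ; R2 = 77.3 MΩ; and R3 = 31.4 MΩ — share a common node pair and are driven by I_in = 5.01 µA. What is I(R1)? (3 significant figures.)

Total conductance ΣG = 1/5.32 + 1/77.3 + 1/31.4 = 0.2328 (units of 1/MΩ).
Current divider: I(R1) = I_in · G_k/ΣG = 5.01 × (0.1880/0.2328) = 5.01 × 0.8076 = 4.046 µA.

I ≈ 4.05 µA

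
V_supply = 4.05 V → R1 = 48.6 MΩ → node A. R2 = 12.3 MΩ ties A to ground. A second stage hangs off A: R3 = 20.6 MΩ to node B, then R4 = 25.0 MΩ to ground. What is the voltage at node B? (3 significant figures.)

V_B ≈ 0.369 V

Node A sees R2 in parallel with the series input of stage 2, R3 + R4 = 45.60 MΩ.
Effective lower resistance at A: R2 ‖ 45.60 = 9.687 MΩ.
V_A = 4.05 × 9.687/(48.6 + 9.687) = 0.6731 V.
V_B = V_A × 0.5482 = 0.3690 V.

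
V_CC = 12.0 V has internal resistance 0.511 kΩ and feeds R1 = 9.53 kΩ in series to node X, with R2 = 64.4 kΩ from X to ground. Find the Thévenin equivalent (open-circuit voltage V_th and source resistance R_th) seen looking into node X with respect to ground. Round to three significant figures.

R1' = 0.511 + 9.53 = 10.04 kΩ (source resistance + R1).
With X open, the divider is unloaded: V_th = 12.0 × 64.4/74.44 = 10.38 V.
Looking into X with the source shorted: R_th = R1'·R2/(R1'+R2) = 10.04 × 64.4/74.44 = 8.687 kΩ.

V_th ≈ 10.4 V, R_th ≈ 8.69 kΩ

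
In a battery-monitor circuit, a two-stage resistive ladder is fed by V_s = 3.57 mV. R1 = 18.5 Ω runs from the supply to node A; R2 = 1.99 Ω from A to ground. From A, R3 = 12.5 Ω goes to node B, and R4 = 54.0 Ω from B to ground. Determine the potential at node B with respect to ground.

V_B ≈ 0.274 mV

Node A sees R2 in parallel with the series input of stage 2, R3 + R4 = 66.50 Ω.
Effective lower resistance at A: R2 ‖ 66.50 = 1.932 Ω.
First divider: V_A = V_s · 1.932/(18.5 + 1.932) = 0.3376 mV.
Then the unloaded second divider: V_B = V_A × R4/(R3+R4) = 0.3376 × 0.8120 = 0.2741 mV.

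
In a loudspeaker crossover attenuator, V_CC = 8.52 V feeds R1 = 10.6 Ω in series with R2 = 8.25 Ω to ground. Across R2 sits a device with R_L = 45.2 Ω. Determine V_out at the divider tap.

R2 ‖ R_L = (8.25 × 45.2)/(8.25 + 45.2) = 6.977 Ω.
Then V_out = V_CC · R2'/(R1 + R2') = 8.52 × 6.977/17.58 = 3.382 V.

V_out ≈ 3.38 V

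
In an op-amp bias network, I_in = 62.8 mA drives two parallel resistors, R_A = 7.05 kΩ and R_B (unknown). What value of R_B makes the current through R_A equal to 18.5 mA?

R_B ≈ 2.94 kΩ

In a two-way split, I_A/I_in = R_B/(R_A + R_B).
With f = 0.2946, R_B = R_A · f/(1−f) = 7.05 × 0.4176 = 2.944 kΩ.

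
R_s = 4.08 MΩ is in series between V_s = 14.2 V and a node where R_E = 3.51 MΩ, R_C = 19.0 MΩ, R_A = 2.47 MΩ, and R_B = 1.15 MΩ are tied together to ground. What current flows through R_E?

I ≈ 0.534 µA

Combine the parallel branches: R_p = (1/3.51 + 1/19.0 + 1/2.47 + 1/1.15)⁻¹ = 0.6204 MΩ.
V_A = 14.2 × 0.6204/4.700 = 1.874 V.
Branch current I = V_A/R_E = 1.874/3.51 = 0.5339 µA.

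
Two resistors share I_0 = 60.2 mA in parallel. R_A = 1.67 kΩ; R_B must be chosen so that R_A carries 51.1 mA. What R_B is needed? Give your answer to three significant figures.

Two-branch current divider: I_A = I_0 · R_B/(R_A + R_B).
51.1/60.2 = R_B/(R_A + R_B) → R_B = R_A · (0.8488)/(1 − 0.8488) = 1.67 × 5.615 = 9.378 kΩ.

R_B ≈ 9.38 kΩ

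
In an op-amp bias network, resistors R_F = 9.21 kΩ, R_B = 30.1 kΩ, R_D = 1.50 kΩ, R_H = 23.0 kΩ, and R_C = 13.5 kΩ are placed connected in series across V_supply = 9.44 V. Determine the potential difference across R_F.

V ≈ 1.12 V

ΣR = 9.21 + 30.1 + 1.50 + 23.0 + 13.5 = 77.31 kΩ.
By the voltage-divider rule, V = 9.44 × 9.210/77.31 = 1.125 V.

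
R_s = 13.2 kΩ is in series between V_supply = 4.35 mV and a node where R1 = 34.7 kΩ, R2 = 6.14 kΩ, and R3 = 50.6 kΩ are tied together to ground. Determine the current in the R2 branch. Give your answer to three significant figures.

I ≈ 0.187 µA

Equivalent of the parallel group: R_p = 4.729 kΩ.
V_A by voltage divider: V_A = 4.35 × 4.729/(13.2 + 4.729) = 1.147 mV.
I(R2) = V_A / R2 = 1.147/6.14 = 0.1869 µA.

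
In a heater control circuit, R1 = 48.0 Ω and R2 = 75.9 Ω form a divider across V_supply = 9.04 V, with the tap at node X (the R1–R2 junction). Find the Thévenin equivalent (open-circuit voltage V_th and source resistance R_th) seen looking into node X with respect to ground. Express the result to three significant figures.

V_th ≈ 5.54 V, R_th ≈ 29.4 Ω

V_th is the unloaded tap voltage: V_supply · R2/(R1+R2) = 9.04 × 0.6126 = 5.538 V.
Zeroing V_supply shorts the top of R1 to ground, so R_th = R1 ‖ R2 = 29.40 Ω.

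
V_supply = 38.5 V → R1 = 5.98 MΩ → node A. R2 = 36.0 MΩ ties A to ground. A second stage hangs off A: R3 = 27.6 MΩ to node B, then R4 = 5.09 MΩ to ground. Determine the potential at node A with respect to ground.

The second stage (R3 + R4 = 32.69 MΩ) loads node A in parallel with R2.
Effective lower resistance at A: R2 ‖ 32.69 = 17.13 MΩ.
V_A = 38.5 × 17.13/(5.98 + 17.13) = 28.54 V.

V_A ≈ 28.5 V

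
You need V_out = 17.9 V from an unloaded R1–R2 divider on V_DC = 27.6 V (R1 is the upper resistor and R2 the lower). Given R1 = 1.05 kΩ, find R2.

R2 ≈ 1.94 kΩ

Required fraction k = V_out/V_DC = 0.6486.
R2 = R1 · 0.6486/(1 − 0.6486) = 1.938 kΩ.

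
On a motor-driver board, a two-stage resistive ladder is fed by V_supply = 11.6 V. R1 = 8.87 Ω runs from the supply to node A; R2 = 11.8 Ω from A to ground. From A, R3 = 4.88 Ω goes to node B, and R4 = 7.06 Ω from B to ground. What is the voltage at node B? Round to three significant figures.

The second stage (R3 + R4 = 11.94 Ω) loads node A in parallel with R2.
Effective lower resistance at A: R2 ‖ 11.94 = 5.935 Ω.
So V_A = 11.6 × 0.4009 = 4.650 V.
V_B = V_A × 0.5913 = 2.750 V.

V_B ≈ 2.75 V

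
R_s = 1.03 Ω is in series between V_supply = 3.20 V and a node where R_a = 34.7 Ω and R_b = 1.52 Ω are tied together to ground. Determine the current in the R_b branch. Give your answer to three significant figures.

I ≈ 1.23 A

Parallel bank: R_p = 1/(1/34.7 + 1/1.52) = 1.456 Ω.
Node voltage V_A = V_supply · R_p/(R_s + R_p) = 3.20 × 0.5857 = 1.874 V.
I(R_b) = V_A / R_b = 1.874/1.52 = 1.233 A.
(Check via current divider: I_total = 1.287 A; share G_k/ΣG = 0.9580 → same result.)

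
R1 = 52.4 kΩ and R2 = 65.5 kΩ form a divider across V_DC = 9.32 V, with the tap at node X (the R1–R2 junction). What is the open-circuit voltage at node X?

With X open, the divider is unloaded: V_th = 9.32 × 65.5/117.9 = 5.178 V.

V_th ≈ 5.18 V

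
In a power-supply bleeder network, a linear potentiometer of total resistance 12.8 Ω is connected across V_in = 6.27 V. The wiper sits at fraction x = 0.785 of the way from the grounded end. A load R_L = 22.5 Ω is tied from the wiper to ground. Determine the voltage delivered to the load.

V_out ≈ 4.49 V

Lower segment x·R_p = 10.05 Ω; upper segment (1−x)·R_p = 2.752 Ω.
R_L loads the lower segment: effective lower R = 6.946 Ω.
Loaded-divider output: V_out = 6.27 × 0.7162 = 4.491 V.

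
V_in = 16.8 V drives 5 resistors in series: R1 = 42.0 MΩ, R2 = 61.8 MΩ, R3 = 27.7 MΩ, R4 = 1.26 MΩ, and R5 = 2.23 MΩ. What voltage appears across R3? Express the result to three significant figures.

ΣR = 42.0 + 61.8 + 27.7 + 1.26 + 2.23 = 135.0 MΩ.
By the voltage-divider rule, V = 16.8 × 27.70/135.0 = 3.447 V.

V ≈ 3.45 V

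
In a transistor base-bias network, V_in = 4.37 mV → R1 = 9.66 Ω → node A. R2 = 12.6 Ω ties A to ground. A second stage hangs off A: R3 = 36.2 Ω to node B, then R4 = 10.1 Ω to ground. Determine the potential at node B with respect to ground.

The second stage (R3 + R4 = 46.30 Ω) loads node A in parallel with R2.
R2 ‖ (R3+R4) = 9.905 Ω.
So V_A = 4.37 × 0.5063 = 2.212 mV.
Then the unloaded second divider: V_B = V_A × R4/(R3+R4) = 2.212 × 0.2181 = 0.4826 mV.

V_B ≈ 0.483 mV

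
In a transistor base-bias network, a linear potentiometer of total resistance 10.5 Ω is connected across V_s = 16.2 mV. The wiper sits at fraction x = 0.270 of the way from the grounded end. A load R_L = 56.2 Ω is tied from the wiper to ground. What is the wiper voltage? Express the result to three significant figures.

V_out ≈ 4.22 mV

Split the track: R_lower = x·R_p = 2.835 Ω, R_upper = (1−x)·R_p = 7.665 Ω.
R_L loads the lower segment: effective lower R = 2.699 Ω.
Loaded-divider output: V_out = 16.2 × 0.2604 = 4.219 mV.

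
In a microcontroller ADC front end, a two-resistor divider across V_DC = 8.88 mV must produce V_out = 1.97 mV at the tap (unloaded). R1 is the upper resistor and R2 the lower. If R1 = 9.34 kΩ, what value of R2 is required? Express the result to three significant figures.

R2 ≈ 2.66 kΩ

Required fraction k = V_out/V_DC = 0.2218.
Rearranging, R2 = R1·k/(1−k) = 9.34 × 0.2851 = 2.663 kΩ.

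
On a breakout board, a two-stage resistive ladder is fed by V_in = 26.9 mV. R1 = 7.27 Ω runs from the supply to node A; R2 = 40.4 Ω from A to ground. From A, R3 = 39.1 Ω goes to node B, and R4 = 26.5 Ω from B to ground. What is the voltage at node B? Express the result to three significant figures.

Looking into the second stage from A: R3 + R4 = 65.60 Ω appears in parallel with R2.
R2 ‖ (R3+R4) = 25.00 Ω.
First divider: V_A = V_in · 25.00/(7.27 + 25.00) = 20.84 mV.
Then the unloaded second divider: V_B = V_A × R4/(R3+R4) = 20.84 × 0.4040 = 8.419 mV.

V_B ≈ 8.42 mV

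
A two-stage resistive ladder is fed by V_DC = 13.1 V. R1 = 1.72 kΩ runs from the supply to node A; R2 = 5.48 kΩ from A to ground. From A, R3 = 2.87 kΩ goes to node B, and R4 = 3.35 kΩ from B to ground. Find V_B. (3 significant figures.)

Node A sees R2 in parallel with the series input of stage 2, R3 + R4 = 6.220 kΩ.
Effective lower resistance at A: R2 ‖ 6.220 = 2.913 kΩ.
First divider: V_A = V_DC · 2.913/(1.72 + 2.913) = 8.237 V.
V_B = V_A × 0.5386 = 4.436 V.

V_B ≈ 4.44 V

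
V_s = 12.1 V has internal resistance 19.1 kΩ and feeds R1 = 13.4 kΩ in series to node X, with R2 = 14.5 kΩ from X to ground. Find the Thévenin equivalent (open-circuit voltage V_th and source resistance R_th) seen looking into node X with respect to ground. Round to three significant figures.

V_th ≈ 3.73 V, R_th ≈ 10.0 kΩ

R1' = 19.1 + 13.4 = 32.50 kΩ (source resistance + R1).
With X open, the divider is unloaded: V_th = 12.1 × 14.5/47.00 = 3.733 V.
Zeroing V_s shorts the top of R1' to ground, so R_th = R1' ‖ R2 = 10.03 kΩ.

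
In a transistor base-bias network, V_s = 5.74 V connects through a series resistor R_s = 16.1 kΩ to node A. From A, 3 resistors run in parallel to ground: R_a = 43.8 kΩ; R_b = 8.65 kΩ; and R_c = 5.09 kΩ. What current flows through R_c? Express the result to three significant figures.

Combine the parallel branches: R_p = (1/43.8 + 1/8.65 + 1/5.09)⁻¹ = 2.986 kΩ.
Node voltage V_A = V_s · R_p/(R_s + R_p) = 5.74 × 0.1564 = 0.8980 V.
Branch current I = V_A/R_c = 0.8980/5.09 = 0.1764 mA.

I ≈ 0.176 mA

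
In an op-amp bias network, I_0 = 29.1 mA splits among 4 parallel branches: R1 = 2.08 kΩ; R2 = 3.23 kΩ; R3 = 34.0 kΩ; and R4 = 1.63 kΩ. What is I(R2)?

Total conductance ΣG = 1/2.08 + 1/3.23 + 1/34.0 + 1/1.63 = 1.433 (units of 1/kΩ).
By the current-divider rule, I = I_0 · G_k/ΣG = 29.1 × 0.2160 = 6.286 mA.

I ≈ 6.29 mA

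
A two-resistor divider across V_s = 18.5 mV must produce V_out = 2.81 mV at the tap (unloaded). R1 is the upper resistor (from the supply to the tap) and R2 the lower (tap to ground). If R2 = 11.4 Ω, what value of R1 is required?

Required fraction k = V_out/V_s = 0.1519.
Rearranging, R1 = R2·(1−k)/k = 11.4 × 5.584 = 63.65 Ω.

R1 ≈ 63.7 Ω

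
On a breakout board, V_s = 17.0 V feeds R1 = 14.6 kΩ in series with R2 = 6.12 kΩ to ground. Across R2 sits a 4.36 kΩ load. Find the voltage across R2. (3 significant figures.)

V_out ≈ 2.52 V

R2 ‖ R_L = (6.12 × 4.36)/(6.12 + 4.36) = 2.546 kΩ.
Then V_out = V_s · R2'/(R1 + R2') = 17.0 × 2.546/17.15 = 2.524 V.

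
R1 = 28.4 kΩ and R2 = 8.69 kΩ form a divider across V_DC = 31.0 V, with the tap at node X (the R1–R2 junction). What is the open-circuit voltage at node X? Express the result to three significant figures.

V_th ≈ 7.26 V

Open-circuit (no load on X): V_th = V_DC · R2/(R1 + R2) = 31.0 × 8.69/(28.40 + 8.69) = 7.263 V.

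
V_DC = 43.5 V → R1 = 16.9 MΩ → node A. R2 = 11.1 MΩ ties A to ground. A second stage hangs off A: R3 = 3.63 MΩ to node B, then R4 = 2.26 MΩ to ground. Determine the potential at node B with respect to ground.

The second stage (R3 + R4 = 5.890 MΩ) loads node A in parallel with R2.
R2 ‖ (R3+R4) = 3.848 MΩ.
First divider: V_A = V_DC · 3.848/(16.9 + 3.848) = 8.068 V.
Then the unloaded second divider: V_B = V_A × R4/(R3+R4) = 8.068 × 0.3837 = 3.096 V.

V_B ≈ 3.10 V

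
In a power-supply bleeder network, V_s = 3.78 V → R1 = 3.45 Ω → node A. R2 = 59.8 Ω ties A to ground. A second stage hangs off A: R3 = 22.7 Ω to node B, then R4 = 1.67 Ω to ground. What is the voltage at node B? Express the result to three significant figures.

V_B ≈ 0.216 V

Node A sees R2 in parallel with the series input of stage 2, R3 + R4 = 24.37 Ω.
R2 ‖ (R3+R4) = 17.31 Ω.
V_A = 3.78 × 17.31/(3.45 + 17.31) = 3.152 V.
Then the unloaded second divider: V_B = V_A × R4/(R3+R4) = 3.152 × 0.06853 = 0.2160 V.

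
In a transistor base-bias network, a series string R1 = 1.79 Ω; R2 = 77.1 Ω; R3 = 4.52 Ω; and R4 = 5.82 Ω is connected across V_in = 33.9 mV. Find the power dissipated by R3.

P ≈ 0.652 µW

The common current is I = 33.9/89.23 = 0.3799 mA.
P(R3) = I²·R3 = (0.3799)² × 4.52 = 0.6524 µW.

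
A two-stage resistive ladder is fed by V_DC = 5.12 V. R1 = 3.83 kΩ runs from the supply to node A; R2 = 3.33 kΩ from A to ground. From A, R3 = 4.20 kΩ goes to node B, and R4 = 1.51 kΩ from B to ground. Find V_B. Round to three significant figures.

Looking into the second stage from A: R3 + R4 = 5.710 kΩ appears in parallel with R2.
Effective lower resistance at A: R2 ‖ 5.710 = 2.103 kΩ.
So V_A = 5.12 × 0.3545 = 1.815 V.
V_B = V_A × 0.2644 = 0.4800 V.

V_B ≈ 0.480 V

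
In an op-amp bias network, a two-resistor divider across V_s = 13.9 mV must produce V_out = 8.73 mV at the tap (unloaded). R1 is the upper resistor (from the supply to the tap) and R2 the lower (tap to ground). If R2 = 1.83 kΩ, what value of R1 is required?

V_out/V_s = R2/(R1+R2) = 0.6281.
So R1 = R2 · (V_s/V_out − 1) = 1.83 × (13.9/8.73 − 1) = 1.83 × 0.5922 = 1.084 kΩ.

R1 ≈ 1.08 kΩ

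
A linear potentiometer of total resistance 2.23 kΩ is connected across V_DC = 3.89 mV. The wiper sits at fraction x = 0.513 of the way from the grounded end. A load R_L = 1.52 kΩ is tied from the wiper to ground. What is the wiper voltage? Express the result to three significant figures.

Split the track: R_lower = x·R_p = 1.144 kΩ, R_upper = (1−x)·R_p = 1.086 kΩ.
Lower segment in parallel with the load: 1.144 ‖ 1.52 = 0.6527 kΩ.
Then V_out = V_DC · 0.6527/(1.086 + 0.6527) = 1.460 mV.

V_out ≈ 1.46 mV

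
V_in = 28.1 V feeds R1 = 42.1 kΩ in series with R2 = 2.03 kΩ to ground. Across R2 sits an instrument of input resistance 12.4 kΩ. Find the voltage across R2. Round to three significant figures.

R2 ‖ R_L = (2.03 × 12.4)/(2.03 + 12.4) = 1.744 kΩ.
Voltage divider with the loaded lower leg: V_out = 28.1 × 1.744/(42.1 + 1.744) = 28.1 × 0.03979 = 1.118 V.

V_out ≈ 1.12 V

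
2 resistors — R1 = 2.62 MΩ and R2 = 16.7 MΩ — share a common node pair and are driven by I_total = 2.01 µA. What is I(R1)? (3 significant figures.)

With just two branches, the current splits inversely with resistance.
I(R1) = 2.01 × 16.7/(2.62 + 16.7) = 2.01 × 0.8644 = 1.737 µA.

I ≈ 1.74 µA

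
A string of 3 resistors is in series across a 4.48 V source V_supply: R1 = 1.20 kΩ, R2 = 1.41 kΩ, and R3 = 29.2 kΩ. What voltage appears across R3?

V ≈ 4.11 V

ΣR = 1.20 + 1.41 + 29.2 = 31.81 kΩ.
By the voltage-divider rule, V = 4.48 × 29.20/31.81 = 4.112 V.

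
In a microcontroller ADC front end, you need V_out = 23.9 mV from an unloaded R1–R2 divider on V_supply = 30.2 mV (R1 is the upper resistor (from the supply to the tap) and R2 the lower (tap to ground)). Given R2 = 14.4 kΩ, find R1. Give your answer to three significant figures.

Required fraction k = V_out/V_supply = 0.7914.
So R1 = R2 · (V_supply/V_out − 1) = 14.4 × (30.2/23.9 − 1) = 14.4 × 0.2636 = 3.796 kΩ.

R1 ≈ 3.80 kΩ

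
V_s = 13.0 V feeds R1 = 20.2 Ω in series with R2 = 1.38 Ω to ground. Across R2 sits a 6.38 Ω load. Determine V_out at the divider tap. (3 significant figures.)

V_out ≈ 0.691 V

R2 ‖ R_L = (1.38 × 6.38)/(1.38 + 6.38) = 1.135 Ω.
Then V_out = V_s · R2'/(R1 + R2') = 13.0 × 1.135/21.33 = 0.6913 V.
(Unloaded it would be 0.831 V; the load pulls it down.)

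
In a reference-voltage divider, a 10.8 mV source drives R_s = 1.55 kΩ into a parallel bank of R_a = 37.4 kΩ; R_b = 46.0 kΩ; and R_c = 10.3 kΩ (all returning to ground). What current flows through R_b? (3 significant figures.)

I ≈ 0.192 µA

Combine the parallel branches: R_p = (1/37.4 + 1/46.0 + 1/10.3)⁻¹ = 6.870 kΩ.
V_A = 10.8 × 6.870/8.420 = 8.812 mV.
I(R_b) = V_A / R_b = 8.812/46.0 = 0.1916 µA.
(Check via current divider: I_total = 1.283 µA; share G_k/ΣG = 0.1493 → same result.)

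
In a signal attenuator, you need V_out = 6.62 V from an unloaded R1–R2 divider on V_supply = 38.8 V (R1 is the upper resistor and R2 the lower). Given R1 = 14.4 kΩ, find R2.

R2 ≈ 2.96 kΩ

V_out/V_supply = R2/(R1+R2) = 0.1706.
R2 = R1 · 0.1706/(1 − 0.1706) = 2.962 kΩ.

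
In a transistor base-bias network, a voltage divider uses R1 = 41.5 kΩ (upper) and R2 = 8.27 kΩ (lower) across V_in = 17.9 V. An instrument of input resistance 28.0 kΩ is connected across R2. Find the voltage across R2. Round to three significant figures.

The load sits in parallel with R2, giving an effective lower resistance R2' = R2·R_L/(R2+R_L) = 6.384 kΩ.
Now apply the divider: V_out = 17.9 × 0.1333 = 2.387 V.
(Unloaded it would be 2.97 V; the load pulls it down.)

V_out ≈ 2.39 V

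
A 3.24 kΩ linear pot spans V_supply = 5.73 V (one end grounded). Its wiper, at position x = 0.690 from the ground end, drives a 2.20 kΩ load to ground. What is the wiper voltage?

V_out ≈ 3.01 V

Split the track: R_lower = x·R_p = 2.236 kΩ, R_upper = (1−x)·R_p = 1.004 kΩ.
(x·R_p) ‖ R_L = 1.109 kΩ.
Then V_out = V_supply · 1.109/(1.004 + 1.109) = 3.007 V.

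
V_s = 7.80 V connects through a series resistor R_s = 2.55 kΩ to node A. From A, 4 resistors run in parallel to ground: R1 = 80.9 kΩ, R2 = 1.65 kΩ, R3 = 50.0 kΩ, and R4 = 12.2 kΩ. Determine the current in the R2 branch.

Equivalent of the parallel group: R_p = 1.388 kΩ.
V_A = 7.80 × 1.388/3.938 = 2.749 V.
I(R2) = V_A / R2 = 2.749/1.65 = 1.666 mA.

I ≈ 1.67 mA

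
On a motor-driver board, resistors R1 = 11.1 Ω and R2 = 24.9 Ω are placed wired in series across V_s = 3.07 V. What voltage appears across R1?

V ≈ 0.947 V

Total series resistance ΣR = 11.1 + 24.9 = 36.00 Ω.
Voltage divider: V = V_s · (11.10 / 36.00) = 3.07 × 0.3083 = 0.9466 V.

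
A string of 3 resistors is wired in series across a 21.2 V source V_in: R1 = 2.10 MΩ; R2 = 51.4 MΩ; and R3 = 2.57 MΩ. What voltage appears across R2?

ΣR = 2.10 + 51.4 + 2.57 = 56.07 MΩ.
By the voltage-divider rule, V = 21.2 × 51.40/56.07 = 19.43 V.

V ≈ 19.4 V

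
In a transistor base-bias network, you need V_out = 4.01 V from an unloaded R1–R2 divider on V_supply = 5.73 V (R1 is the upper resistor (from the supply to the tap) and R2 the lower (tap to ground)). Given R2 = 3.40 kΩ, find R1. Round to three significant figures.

R1 ≈ 1.46 kΩ

Required fraction k = V_out/V_supply = 0.6998.
R1 = R2·(1/k − 1) = 3.40 × 0.4289 = 1.458 kΩ.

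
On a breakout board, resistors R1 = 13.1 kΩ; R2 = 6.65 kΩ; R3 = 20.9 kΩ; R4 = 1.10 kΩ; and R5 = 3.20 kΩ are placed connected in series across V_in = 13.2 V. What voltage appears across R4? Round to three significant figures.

V ≈ 0.323 V

Total series resistance ΣR = 13.1 + 6.65 + 20.9 + 1.10 + 3.20 = 44.95 kΩ.
By the voltage-divider rule, V = 13.2 × 1.100/44.95 = 0.3230 V.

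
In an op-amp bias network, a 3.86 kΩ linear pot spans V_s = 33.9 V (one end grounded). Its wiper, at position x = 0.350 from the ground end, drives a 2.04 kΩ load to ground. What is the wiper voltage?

Split the track: R_lower = x·R_p = 1.351 kΩ, R_upper = (1−x)·R_p = 2.509 kΩ.
Lower segment in parallel with the load: 1.351 ‖ 2.04 = 0.8128 kΩ.
Loaded-divider output: V_out = 33.9 × 0.2447 = 8.295 V.
(Unloaded: V_out = x·V_s = 11.9 V.)

V_out ≈ 8.29 V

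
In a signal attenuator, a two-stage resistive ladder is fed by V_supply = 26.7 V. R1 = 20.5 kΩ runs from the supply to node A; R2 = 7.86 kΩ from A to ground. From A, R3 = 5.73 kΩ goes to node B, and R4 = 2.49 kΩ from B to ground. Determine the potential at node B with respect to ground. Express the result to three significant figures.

The second stage (R3 + R4 = 8.220 kΩ) loads node A in parallel with R2.
Effective lower resistance at A: R2 ‖ 8.220 = 4.018 kΩ.
First divider: V_A = V_supply · 4.018/(20.5 + 4.018) = 4.376 V.
V_B = V_A × 0.3029 = 1.325 V.

V_B ≈ 1.33 V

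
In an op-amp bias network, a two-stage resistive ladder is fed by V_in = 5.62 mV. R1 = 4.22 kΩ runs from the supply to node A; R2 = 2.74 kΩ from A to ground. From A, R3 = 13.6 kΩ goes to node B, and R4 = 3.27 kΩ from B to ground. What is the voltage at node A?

Node A sees R2 in parallel with the series input of stage 2, R3 + R4 = 16.87 kΩ.
Effective lower resistance at A: R2 ‖ 16.87 = 2.357 kΩ.
V_A = 5.62 × 2.357/(4.22 + 2.357) = 2.014 mV.

V_A ≈ 2.01 mV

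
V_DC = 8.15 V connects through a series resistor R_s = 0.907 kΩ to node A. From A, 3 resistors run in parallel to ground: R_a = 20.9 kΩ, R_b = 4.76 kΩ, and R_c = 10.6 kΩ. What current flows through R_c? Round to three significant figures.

I ≈ 0.583 mA

Equivalent of the parallel group: R_p = 2.839 kΩ.
V_A = 8.15 × 2.839/3.746 = 6.177 V.
I(R_c) = V_A / R_c = 6.177/10.6 = 0.5827 mA.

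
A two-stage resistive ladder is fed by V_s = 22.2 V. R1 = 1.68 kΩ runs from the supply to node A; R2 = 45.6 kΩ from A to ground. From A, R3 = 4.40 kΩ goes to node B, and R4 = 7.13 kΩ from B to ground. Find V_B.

V_B ≈ 11.6 V

Node A sees R2 in parallel with the series input of stage 2, R3 + R4 = 11.53 kΩ.
R2 ‖ (R3+R4) = 9.203 kΩ.
V_A = 22.2 × 9.203/(1.68 + 9.203) = 18.77 V.
V_B = V_A × 0.6184 = 11.61 V.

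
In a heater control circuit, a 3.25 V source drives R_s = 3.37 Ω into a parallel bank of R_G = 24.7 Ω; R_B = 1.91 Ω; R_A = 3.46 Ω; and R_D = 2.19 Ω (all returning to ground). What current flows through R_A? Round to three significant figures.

Parallel bank: R_p = 1/(1/24.7 + 1/1.91 + 1/3.46 + 1/2.19) = 0.7635 Ω.
V_A = 3.25 × 0.7635/4.134 = 0.6003 V.
Branch current I = V_A/R_A = 0.6003/3.46 = 0.1735 A.

I ≈ 0.174 A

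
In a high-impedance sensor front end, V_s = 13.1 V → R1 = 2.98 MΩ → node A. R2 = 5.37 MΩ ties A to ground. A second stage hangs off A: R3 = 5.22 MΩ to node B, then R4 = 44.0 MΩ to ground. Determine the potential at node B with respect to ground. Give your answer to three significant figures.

V_B ≈ 7.25 V

The second stage (R3 + R4 = 49.22 MΩ) loads node A in parallel with R2.
Effective lower resistance at A: R2 ‖ 49.22 = 4.842 MΩ.
First divider: V_A = V_s · 4.842/(2.98 + 4.842) = 8.109 V.
Then the unloaded second divider: V_B = V_A × R4/(R3+R4) = 8.109 × 0.8939 = 7.249 V.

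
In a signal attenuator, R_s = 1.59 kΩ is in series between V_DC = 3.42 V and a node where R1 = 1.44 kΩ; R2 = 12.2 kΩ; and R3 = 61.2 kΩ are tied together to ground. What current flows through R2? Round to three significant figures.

Parallel bank: R_p = 1/(1/1.44 + 1/12.2 + 1/61.2) = 1.261 kΩ.
V_A by voltage divider: V_A = 3.42 × 1.261/(1.59 + 1.261) = 1.513 V.
Branch current I = V_A/R2 = 1.513/12.2 = 0.1240 mA.
(Check via current divider: I_total = 1.199 mA; share G_k/ΣG = 0.1034 → same result.)

I ≈ 0.124 mA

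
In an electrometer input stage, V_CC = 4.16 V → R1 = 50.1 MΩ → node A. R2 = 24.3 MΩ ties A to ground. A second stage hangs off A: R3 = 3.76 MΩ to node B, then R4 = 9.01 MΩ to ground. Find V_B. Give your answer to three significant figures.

Node A sees R2 in parallel with the series input of stage 2, R3 + R4 = 12.77 MΩ.
Effective lower resistance at A: R2 ‖ 12.77 = 8.371 MΩ.
First divider: V_A = V_CC · 8.371/(50.1 + 8.371) = 0.5956 V.
Then the unloaded second divider: V_B = V_A × R4/(R3+R4) = 0.5956 × 0.7056 = 0.4202 V.

V_B ≈ 0.420 V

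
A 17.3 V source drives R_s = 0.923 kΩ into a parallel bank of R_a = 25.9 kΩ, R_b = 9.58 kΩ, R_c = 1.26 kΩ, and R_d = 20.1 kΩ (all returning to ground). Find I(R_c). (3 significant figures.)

I ≈ 7.19 mA

Equivalent of the parallel group: R_p = 1.014 kΩ.
V_A = 17.3 × 1.014/1.937 = 9.055 V.
Branch current I = V_A/R_c = 9.055/1.26 = 7.187 mA.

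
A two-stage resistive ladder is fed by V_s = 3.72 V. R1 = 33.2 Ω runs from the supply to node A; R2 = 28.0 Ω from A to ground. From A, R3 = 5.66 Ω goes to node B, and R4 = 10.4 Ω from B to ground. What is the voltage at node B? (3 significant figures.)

Node A sees R2 in parallel with the series input of stage 2, R3 + R4 = 16.06 Ω.
Effective lower resistance at A: R2 ‖ 16.06 = 10.21 Ω.
First divider: V_A = V_s · 10.21/(33.2 + 10.21) = 0.8747 V.
Stage 2 is unloaded, so V_B = V_A · R4/(R3+R4) = 0.8747 × 10.4/16.06 = 0.5664 V.

V_B ≈ 0.566 V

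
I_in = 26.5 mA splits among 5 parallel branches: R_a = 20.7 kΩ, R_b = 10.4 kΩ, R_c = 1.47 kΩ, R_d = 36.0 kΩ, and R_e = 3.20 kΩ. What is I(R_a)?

I ≈ 1.10 mA

Conductances: ΣG = 1/20.7 + 1/10.4 + 1/1.47 + 1/36.0 + 1/3.20 = 1.165 (1/kΩ).
R_a takes the fraction G_k/ΣG = 0.04831/1.165 = 0.04147, so I = 26.5 × 0.04147 = 1.099 mA.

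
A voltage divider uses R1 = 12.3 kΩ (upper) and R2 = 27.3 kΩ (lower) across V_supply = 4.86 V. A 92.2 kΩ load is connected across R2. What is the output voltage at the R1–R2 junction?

V_out ≈ 3.07 V

First combine the lower leg with the load: R2 ‖ R_L = 21.06 kΩ.
Then V_out = V_supply · R2'/(R1 + R2') = 4.86 × 21.06/33.36 = 3.068 V.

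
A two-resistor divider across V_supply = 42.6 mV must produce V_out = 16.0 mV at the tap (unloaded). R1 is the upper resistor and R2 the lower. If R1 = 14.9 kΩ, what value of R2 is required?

The divider ratio is R2/(R1+R2) = 16.0/42.6 = 0.3756.
So R2 = R1 · V_out/(V_supply − V_out) = 14.9 × 16.0/(42.6 − 16.0) = 14.9 × 0.6015 = 8.962 kΩ.

R2 ≈ 8.96 kΩ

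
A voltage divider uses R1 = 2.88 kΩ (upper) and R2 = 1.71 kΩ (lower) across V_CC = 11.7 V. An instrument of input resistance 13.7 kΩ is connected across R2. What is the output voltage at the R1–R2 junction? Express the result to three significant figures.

V_out ≈ 4.04 V

R2 ‖ R_L = (1.71 × 13.7)/(1.71 + 13.7) = 1.520 kΩ.
Now apply the divider: V_out = 11.7 × 0.3455 = 4.042 V.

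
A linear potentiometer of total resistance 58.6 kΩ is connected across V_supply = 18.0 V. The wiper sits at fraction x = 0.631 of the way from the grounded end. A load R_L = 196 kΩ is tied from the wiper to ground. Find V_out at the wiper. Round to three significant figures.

V_out ≈ 10.6 V

The pot divides into 21.62 kΩ above the wiper and 36.98 kΩ below.
Lower segment in parallel with the load: 36.98 ‖ 196 = 31.11 kΩ.
V_out = 18.0 × 31.11/(21.62 + 31.11) = 10.62 V.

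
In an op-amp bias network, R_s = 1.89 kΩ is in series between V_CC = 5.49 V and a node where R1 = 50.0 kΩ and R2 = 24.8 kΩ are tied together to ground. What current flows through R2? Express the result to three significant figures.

I ≈ 0.199 mA

Combine the parallel branches: R_p = (1/50.0 + 1/24.8)⁻¹ = 16.58 kΩ.
V_A = 5.49 × 16.58/18.47 = 4.928 V.
Branch current I = V_A/R2 = 4.928/24.8 = 0.1987 mA.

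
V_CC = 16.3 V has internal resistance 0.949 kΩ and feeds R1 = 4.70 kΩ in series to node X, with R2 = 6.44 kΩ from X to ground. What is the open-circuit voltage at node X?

V_th ≈ 8.68 V

R1' = 0.949 + 4.70 = 5.649 kΩ (source resistance + R1).
Open-circuit (no load on X): V_th = V_CC · R2/(R1' + R2) = 16.3 × 6.44/(5.649 + 6.44) = 8.683 V.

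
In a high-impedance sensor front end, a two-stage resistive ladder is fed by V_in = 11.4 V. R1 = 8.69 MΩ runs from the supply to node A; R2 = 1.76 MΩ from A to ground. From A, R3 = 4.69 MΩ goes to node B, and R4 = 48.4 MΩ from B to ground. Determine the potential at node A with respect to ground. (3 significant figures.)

V_A ≈ 1.87 V

Node A sees R2 in parallel with the series input of stage 2, R3 + R4 = 53.09 MΩ.
R2 ‖ (R3+R4) = 1.704 MΩ.
V_A = 11.4 × 1.704/(8.69 + 1.704) = 1.868 V.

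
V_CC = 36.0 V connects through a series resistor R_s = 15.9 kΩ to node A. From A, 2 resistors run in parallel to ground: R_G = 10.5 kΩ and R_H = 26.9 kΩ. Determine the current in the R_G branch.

I ≈ 1.10 mA

Equivalent of the parallel group: R_p = 7.552 kΩ.
V_A = 36.0 × 7.552/23.45 = 11.59 V.
I(R_G) = V_A / R_G = 11.59/10.5 = 1.104 mA.
(Check via current divider: I_total = 1.535 mA; share G_k/ΣG = 0.7193 → same result.)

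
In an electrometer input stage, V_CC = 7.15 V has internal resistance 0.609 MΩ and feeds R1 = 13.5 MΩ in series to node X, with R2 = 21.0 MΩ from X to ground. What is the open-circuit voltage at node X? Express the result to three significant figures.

V_th ≈ 4.28 V

R1' = 0.609 + 13.5 = 14.11 MΩ (source resistance + R1).
With X open, the divider is unloaded: V_th = 7.15 × 21.0/35.11 = 4.277 V.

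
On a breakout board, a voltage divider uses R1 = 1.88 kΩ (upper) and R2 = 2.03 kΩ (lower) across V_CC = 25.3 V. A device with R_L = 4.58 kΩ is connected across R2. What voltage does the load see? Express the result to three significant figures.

V_out ≈ 10.8 V

The load sits in parallel with R2, giving an effective lower resistance R2' = R2·R_L/(R2+R_L) = 1.407 kΩ.
Voltage divider with the loaded lower leg: V_out = 25.3 × 1.407/(1.88 + 1.407) = 25.3 × 0.4280 = 10.83 V.
(Unloaded it would be 13.1 V; the load pulls it down.)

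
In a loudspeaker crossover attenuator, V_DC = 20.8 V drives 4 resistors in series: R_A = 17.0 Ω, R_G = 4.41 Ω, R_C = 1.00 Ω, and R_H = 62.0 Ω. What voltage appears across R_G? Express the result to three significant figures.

Series total: ΣR = 17.0 + 4.41 + 1.00 + 62.0 = 84.41 Ω.
Voltage divider: V = V_DC · (4.410 / 84.41) = 20.8 × 0.05224 = 1.087 V.

V ≈ 1.09 V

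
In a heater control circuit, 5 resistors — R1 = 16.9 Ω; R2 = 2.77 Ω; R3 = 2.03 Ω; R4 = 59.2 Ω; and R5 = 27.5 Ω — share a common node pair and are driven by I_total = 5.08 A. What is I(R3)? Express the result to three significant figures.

I ≈ 2.59 A

Conductances: ΣG = 1/16.9 + 1/2.77 + 1/2.03 + 1/59.2 + 1/27.5 = 0.9660 (1/Ω).
By the current-divider rule, I = I_total · G_k/ΣG = 5.08 × 0.5099 = 2.590 A.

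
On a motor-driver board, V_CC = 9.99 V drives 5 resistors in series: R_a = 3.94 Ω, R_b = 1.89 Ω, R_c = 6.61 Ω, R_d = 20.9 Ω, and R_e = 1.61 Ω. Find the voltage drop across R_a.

Series total: ΣR = 3.94 + 1.89 + 6.61 + 20.9 + 1.61 = 34.95 Ω.
Voltage divider: V = V_CC · (3.940 / 34.95) = 9.99 × 0.1127 = 1.126 V.

V ≈ 1.13 V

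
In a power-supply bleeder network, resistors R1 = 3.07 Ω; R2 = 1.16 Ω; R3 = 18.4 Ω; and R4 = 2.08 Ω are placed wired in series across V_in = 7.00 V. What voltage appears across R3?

V ≈ 5.21 V

Total series resistance ΣR = 3.07 + 1.16 + 18.4 + 2.08 = 24.71 Ω.
Voltage divider: V = V_in · (18.40 / 24.71) = 7.00 × 0.7446 = 5.212 V.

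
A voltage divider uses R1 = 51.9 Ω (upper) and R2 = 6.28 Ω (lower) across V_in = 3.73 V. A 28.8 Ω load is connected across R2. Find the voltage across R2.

First combine the lower leg with the load: R2 ‖ R_L = 5.156 Ω.
Then V_out = V_in · R2'/(R1 + R2') = 3.73 × 5.156/57.06 = 0.3371 V.

V_out ≈ 0.337 V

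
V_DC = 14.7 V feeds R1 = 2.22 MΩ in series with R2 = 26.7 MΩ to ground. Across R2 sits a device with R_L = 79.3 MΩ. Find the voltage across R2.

The load sits in parallel with R2, giving an effective lower resistance R2' = R2·R_L/(R2+R_L) = 19.97 MΩ.
Voltage divider with the loaded lower leg: V_out = 14.7 × 19.97/(2.22 + 19.97) = 14.7 × 0.9000 = 13.23 V.

V_out ≈ 13.2 V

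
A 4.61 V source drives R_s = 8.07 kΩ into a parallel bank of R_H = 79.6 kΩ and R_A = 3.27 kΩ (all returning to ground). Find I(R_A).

Combine the parallel branches: R_p = (1/79.6 + 1/3.27)⁻¹ = 3.141 kΩ.
V_A = 4.61 × 3.141/11.21 = 1.292 V.
Branch current I = V_A/R_A = 1.292/3.27 = 0.3950 mA.

I ≈ 0.395 mA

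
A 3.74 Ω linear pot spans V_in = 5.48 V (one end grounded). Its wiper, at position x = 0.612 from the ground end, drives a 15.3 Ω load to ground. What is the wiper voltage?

V_out ≈ 3.17 V

Lower segment x·R_p = 2.289 Ω; upper segment (1−x)·R_p = 1.451 Ω.
Lower segment in parallel with the load: 2.289 ‖ 15.3 = 1.991 Ω.
Then V_out = V_in · 1.991/(1.451 + 1.991) = 3.170 V.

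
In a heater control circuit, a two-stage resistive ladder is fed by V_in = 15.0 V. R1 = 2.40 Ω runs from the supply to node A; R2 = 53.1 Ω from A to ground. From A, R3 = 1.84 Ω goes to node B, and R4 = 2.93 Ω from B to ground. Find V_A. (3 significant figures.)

V_A ≈ 9.69 V

Node A sees R2 in parallel with the series input of stage 2, R3 + R4 = 4.770 Ω.
Effective lower resistance at A: R2 ‖ 4.770 = 4.377 Ω.
So V_A = 15.0 × 0.6459 = 9.688 V.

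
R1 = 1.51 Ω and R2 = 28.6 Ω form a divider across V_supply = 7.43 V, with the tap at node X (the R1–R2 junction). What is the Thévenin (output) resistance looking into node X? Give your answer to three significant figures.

R_th ≈ 1.43 Ω

Zeroing V_supply shorts the top of R1 to ground, so R_th = R1 ‖ R2 = 1.434 Ω.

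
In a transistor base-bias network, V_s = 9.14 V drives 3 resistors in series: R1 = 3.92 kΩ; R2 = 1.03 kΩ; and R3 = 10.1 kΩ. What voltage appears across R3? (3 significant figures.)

Series total: ΣR = 3.92 + 1.03 + 10.1 = 15.05 kΩ.
Voltage divider: V = V_s · (10.10 / 15.05) = 9.14 × 0.6711 = 6.134 V.

V ≈ 6.13 V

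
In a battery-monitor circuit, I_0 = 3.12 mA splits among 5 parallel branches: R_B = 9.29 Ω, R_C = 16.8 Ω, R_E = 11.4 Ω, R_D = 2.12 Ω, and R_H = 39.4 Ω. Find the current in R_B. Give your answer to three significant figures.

I ≈ 0.447 mA

ΣG = 1/9.29 + 1/16.8 + 1/11.4 + 1/2.12 + 1/39.4 = 0.7520.
Current divider: I(R_B) = I_0 · G_k/ΣG = 3.12 × (0.1076/0.7520) = 3.12 × 0.1431 = 0.4466 mA.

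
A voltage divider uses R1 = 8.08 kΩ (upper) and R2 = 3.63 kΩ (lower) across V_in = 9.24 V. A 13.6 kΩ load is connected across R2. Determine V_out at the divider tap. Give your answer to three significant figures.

The load sits in parallel with R2, giving an effective lower resistance R2' = R2·R_L/(R2+R_L) = 2.865 kΩ.
Then V_out = V_in · R2'/(R1 + R2') = 9.24 × 2.865/10.95 = 2.419 V.

V_out ≈ 2.42 V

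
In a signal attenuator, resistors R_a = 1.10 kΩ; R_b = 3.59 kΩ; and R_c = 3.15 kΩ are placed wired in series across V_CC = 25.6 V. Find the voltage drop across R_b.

V ≈ 11.7 V

Total series resistance ΣR = 1.10 + 3.59 + 3.15 = 7.840 kΩ.
Voltage divider: V = V_CC · (3.590 / 7.840) = 25.6 × 0.4579 = 11.72 V.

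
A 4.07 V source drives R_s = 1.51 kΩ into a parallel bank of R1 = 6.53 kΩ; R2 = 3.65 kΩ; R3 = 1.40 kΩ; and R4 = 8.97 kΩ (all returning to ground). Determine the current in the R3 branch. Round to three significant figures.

Equivalent of the parallel group: R_p = 0.7982 kΩ.
V_A = 4.07 × 0.7982/2.308 = 1.407 V.
I(R3) = V_A / R3 = 1.407/1.40 = 1.005 mA.
(Equivalently: I_total = 1.763 mA, then current-divider fraction G_k/ΣG = 0.5701.)

I ≈ 1.01 mA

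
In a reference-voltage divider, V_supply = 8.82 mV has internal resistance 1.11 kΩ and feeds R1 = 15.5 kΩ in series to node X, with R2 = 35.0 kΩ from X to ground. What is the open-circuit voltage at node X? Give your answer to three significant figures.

V_th ≈ 5.98 mV

R1' = 1.11 + 15.5 = 16.61 kΩ (source resistance + R1).
With X open, the divider is unloaded: V_th = 8.82 × 35.0/51.61 = 5.981 mV.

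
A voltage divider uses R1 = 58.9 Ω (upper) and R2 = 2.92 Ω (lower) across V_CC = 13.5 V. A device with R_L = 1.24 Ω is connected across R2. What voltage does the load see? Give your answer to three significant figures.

The load sits in parallel with R2, giving an effective lower resistance R2' = R2·R_L/(R2+R_L) = 0.8704 Ω.
Then V_out = V_CC · R2'/(R1 + R2') = 13.5 × 0.8704/59.77 = 0.1966 V.

V_out ≈ 0.197 V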